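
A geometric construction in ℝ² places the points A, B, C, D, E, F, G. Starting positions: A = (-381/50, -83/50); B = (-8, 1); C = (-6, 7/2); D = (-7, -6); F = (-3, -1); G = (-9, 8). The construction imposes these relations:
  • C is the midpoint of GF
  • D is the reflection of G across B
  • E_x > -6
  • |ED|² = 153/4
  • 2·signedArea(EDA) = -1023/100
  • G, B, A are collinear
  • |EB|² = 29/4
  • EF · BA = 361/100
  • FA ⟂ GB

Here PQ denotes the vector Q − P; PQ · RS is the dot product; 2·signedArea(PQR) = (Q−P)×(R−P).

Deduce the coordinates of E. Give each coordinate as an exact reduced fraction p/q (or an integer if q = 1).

E = (-11/2, 0)

1. E_x = -11/2  [EF · BA = 361/100 ∩ 2·signedArea(EDA) = -1023/100]
2. E_y = 0  [EF · BA = 361/100 ∩ 2·signedArea(EDA) = -1023/100]
   → E = (-11/2, 0)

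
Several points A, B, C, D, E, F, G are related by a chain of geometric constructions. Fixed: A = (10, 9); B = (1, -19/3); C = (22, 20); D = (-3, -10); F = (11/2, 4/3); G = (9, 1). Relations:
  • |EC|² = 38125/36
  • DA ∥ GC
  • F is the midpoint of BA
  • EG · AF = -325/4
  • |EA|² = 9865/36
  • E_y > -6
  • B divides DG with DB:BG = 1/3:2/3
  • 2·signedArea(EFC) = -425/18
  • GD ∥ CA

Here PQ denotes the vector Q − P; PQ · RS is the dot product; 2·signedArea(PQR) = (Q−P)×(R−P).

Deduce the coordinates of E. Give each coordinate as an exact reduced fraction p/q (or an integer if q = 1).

1. E_x = 7/6  [2·signedArea(EFC) = -425/18 ∩ EG · AF = -325/4]
2. E_y = -5  [2·signedArea(EFC) = -425/18 ∩ EG · AF = -325/4]
   → E = (7/6, -5)

E = (7/6, -5)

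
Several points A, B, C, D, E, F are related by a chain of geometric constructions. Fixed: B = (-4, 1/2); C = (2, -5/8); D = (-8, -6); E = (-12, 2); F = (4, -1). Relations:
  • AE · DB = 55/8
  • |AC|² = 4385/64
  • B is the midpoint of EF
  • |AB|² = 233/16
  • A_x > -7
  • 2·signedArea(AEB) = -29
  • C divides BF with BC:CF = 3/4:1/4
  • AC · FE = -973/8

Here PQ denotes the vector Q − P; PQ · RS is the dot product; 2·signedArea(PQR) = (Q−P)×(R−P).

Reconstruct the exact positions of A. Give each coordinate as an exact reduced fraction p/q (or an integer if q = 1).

A = (-6, -11/4)

1. A_x = -6  [AC · FE = -973/8 ∩ AE · DB = 55/8]
2. A_y = -11/4  [AC · FE = -973/8 ∩ AE · DB = 55/8]
   → A = (-6, -11/4)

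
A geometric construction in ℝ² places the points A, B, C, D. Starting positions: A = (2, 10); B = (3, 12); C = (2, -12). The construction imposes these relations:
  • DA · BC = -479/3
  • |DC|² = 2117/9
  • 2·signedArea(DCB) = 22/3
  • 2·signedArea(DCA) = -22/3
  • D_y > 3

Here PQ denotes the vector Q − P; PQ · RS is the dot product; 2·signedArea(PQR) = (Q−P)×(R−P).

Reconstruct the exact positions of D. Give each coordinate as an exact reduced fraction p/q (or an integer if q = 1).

1. D_x = 7/3  [2·signedArea(DCA) = -22/3 ∩ DA · BC = -479/3]
2. D_y = 10/3  [2·signedArea(DCA) = -22/3 ∩ DA · BC = -479/3]
   → D = (7/3, 10/3)

D = (7/3, 10/3)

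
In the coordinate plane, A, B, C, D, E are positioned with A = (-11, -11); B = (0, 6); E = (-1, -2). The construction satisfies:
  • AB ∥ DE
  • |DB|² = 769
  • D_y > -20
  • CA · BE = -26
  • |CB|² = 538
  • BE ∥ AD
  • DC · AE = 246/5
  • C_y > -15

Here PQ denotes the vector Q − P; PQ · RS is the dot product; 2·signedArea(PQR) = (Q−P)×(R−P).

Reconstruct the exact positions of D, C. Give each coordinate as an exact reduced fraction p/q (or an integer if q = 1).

C = (-57/5, -71/5)
D = (-12, -19)

1. D_x = -12  [AB ∥ DE ∩ BE ∥ AD]
2. D_y = -19  [AB ∥ DE ∩ BE ∥ AD]
   → D = (-12, -19)
3. C_x = -57/5  [CA · BE = -26 ∩ DC · AE = 246/5]
4. C_y = -71/5  [CA · BE = -26 ∩ DC · AE = 246/5]
   → C = (-57/5, -71/5)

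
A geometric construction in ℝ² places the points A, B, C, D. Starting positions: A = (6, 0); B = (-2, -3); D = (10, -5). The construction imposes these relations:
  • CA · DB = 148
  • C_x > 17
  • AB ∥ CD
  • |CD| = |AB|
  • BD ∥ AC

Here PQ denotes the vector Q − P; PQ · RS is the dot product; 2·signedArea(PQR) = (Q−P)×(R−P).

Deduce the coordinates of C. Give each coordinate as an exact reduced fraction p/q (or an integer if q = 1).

C = (18, -2)

1. C_x = 18  [AB ∥ CD ∩ BD ∥ AC]
2. C_y = -2  [AB ∥ CD ∩ BD ∥ AC]
   → C = (18, -2)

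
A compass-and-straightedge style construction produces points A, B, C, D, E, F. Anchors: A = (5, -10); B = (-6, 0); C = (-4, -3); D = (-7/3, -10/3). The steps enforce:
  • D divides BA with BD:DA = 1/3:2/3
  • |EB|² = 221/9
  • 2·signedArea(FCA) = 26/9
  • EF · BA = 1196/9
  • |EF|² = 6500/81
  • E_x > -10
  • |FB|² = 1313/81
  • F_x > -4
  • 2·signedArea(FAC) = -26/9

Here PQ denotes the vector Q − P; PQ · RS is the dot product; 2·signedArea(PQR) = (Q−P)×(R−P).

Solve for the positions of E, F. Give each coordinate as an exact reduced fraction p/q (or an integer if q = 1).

E = (-29/3, 10/3)
F = (-31/9, -28/9)

1. F_x = -31/9  [line -7·x + -9·y + -469/9 = 0 ∩ |FB|² = 1313/81]
2. F_y = -28/9  [line -7·x + -9·y + -469/9 = 0 ∩ |FB|² = 1313/81]
   → F = (-31/9, -28/9)
3. E_x = -29/3  [line -11·x + 10·y + -419/3 = 0 ∩ |EF|² = 6500/81]
4. E_y = 10/3  [line -11·x + 10·y + -419/3 = 0 ∩ |EF|² = 6500/81]
   → E = (-29/3, 10/3)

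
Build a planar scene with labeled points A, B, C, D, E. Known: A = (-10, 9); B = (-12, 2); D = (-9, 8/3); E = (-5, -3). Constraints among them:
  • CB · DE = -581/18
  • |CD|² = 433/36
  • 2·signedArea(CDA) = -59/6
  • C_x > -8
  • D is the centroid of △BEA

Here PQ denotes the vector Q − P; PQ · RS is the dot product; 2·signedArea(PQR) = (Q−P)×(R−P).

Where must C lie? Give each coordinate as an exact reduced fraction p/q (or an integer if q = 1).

C = (-7, -1/6)

1. C_x = -7  [2·signedArea(CDA) = -59/6 ∩ CB · DE = -581/18]
2. C_y = -1/6  [2·signedArea(CDA) = -59/6 ∩ CB · DE = -581/18]
   → C = (-7, -1/6)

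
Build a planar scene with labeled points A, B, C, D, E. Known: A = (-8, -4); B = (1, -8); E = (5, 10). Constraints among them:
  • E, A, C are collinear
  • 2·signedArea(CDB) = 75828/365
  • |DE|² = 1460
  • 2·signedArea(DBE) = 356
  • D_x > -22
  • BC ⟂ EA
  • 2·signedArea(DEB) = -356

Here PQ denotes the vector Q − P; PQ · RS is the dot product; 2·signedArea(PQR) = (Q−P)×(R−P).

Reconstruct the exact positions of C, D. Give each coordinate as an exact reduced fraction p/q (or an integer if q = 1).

1. C_x = -2127/365  [E, A, C are collinear ∩ BC ⟂ EA]
2. C_y = -606/365  [E, A, C are collinear ∩ BC ⟂ EA]
   → C = (-2127/365, -606/365)
3. D_x = -21  [2·signedArea(DBE) = 356 ∩ 2·signedArea(CDB) = 75828/365]
4. D_y = -18  [2·signedArea(DBE) = 356 ∩ 2·signedArea(CDB) = 75828/365]
   → D = (-21, -18)

C = (-2127/365, -606/365)
D = (-21, -18)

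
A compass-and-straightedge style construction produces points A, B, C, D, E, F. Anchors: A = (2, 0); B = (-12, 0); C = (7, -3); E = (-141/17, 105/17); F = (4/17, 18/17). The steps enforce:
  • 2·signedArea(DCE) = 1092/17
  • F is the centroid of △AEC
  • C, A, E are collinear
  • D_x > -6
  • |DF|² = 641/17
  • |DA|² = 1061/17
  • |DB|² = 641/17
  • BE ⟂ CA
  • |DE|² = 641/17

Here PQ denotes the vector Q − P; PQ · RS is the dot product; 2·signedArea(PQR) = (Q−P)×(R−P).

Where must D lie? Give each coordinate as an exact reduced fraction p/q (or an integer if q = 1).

D = (-100/17, 9/17)

1. D_x = -100/17  [line -156/17·x + -260/17·y + -780/17 = 0 ∩ |DE|² = 641/17]
2. D_y = 9/17  [line -156/17·x + -260/17·y + -780/17 = 0 ∩ |DE|² = 641/17]
   → D = (-100/17, 9/17)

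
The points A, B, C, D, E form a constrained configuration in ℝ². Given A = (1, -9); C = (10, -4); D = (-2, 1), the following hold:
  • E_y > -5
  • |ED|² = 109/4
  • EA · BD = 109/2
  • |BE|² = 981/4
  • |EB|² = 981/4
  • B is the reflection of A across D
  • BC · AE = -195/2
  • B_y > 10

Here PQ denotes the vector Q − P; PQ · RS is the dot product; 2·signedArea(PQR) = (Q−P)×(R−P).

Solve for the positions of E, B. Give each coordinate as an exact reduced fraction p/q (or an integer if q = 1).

1. B_x = -5  [B is the reflection of A across D]
2. B_y = 11  [B is the reflection of A across D]
   → B = (-5, 11)
3. E_x = -1/2  [EA · BD = 109/2 ∩ BC · AE = -195/2]
4. E_y = -4  [EA · BD = 109/2 ∩ BC · AE = -195/2]
   → E = (-1/2, -4)

B = (-5, 11)
E = (-1/2, -4)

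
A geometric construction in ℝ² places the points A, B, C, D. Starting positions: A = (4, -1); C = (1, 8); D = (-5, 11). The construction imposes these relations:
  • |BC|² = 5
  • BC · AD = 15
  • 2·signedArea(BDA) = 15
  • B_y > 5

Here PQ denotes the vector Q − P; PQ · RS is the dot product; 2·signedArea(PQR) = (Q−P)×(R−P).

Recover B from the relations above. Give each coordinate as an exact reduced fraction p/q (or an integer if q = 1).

1. B_x = 0  [2·signedArea(BDA) = 15 ∩ BC · AD = 15]
2. B_y = 6  [2·signedArea(BDA) = 15 ∩ BC · AD = 15]
   → B = (0, 6)

B = (0, 6)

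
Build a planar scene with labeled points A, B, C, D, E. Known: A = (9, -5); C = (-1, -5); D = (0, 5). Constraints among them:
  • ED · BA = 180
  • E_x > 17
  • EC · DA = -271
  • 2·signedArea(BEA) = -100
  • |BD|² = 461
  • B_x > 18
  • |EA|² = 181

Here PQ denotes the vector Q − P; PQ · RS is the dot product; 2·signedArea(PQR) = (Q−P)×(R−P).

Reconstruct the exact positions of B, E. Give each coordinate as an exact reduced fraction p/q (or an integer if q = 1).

B = (19, -5)
E = (18, -15)

1. E_x = 18  [line -9·x + 10·y + 312 = 0 ∩ |EA|² = 181]
2. E_y = -15  [line -9·x + 10·y + 312 = 0 ∩ |EA|² = 181]
   → E = (18, -15)
3. B_x = 19  [2·signedArea(BEA) = -100 ∩ ED · BA = 180]
4. B_y = -5  [2·signedArea(BEA) = -100 ∩ ED · BA = 180]
   → B = (19, -5)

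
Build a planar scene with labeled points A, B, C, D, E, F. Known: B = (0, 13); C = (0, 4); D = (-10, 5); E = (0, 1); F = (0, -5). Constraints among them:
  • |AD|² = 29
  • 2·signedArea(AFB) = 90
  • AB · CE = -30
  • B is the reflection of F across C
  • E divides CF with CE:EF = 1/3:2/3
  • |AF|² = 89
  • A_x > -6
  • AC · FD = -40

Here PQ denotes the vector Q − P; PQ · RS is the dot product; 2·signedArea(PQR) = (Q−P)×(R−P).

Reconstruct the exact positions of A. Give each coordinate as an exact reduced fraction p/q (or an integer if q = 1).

A = (-5, 3)

1. A_x = -5  [AC · FD = -40 ∩ 2·signedArea(AFB) = 90]
2. A_y = 3  [AC · FD = -40 ∩ 2·signedArea(AFB) = 90]
   → A = (-5, 3)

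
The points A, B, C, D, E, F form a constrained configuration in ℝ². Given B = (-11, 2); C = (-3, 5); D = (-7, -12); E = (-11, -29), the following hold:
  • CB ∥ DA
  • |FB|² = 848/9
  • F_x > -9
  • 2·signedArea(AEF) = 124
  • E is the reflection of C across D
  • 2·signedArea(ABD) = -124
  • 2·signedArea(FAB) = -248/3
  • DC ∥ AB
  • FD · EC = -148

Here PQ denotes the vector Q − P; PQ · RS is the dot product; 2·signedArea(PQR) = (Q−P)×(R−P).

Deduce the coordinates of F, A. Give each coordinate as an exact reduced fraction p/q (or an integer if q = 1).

1. F_x = -25/3  [line -8·x + -34·y + -316 = 0 ∩ |FB|² = 848/9]
2. F_y = -22/3  [line -8·x + -34·y + -316 = 0 ∩ |FB|² = 848/9]
   → F = (-25/3, -22/3)
3. A_x = -15  [2·signedArea(FAB) = -248/3 ∩ DC ∥ AB]
4. A_y = -15  [2·signedArea(FAB) = -248/3 ∩ DC ∥ AB]
   → A = (-15, -15)

A = (-15, -15)
F = (-25/3, -22/3)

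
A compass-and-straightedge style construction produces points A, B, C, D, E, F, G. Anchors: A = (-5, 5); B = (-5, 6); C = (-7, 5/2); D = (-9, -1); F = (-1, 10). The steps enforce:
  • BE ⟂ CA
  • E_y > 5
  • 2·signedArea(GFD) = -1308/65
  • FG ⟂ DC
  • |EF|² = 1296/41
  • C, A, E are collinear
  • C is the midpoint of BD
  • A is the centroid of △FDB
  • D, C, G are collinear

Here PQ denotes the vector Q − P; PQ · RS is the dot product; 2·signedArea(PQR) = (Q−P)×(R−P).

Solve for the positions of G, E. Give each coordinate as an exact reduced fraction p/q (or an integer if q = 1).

E = (-185/41, 230/41)
G = (-149/65, 698/65)

1. G_x = -149/65  [D, C, G are collinear ∩ FG ⟂ DC]
2. G_y = 698/65  [D, C, G are collinear ∩ FG ⟂ DC]
   → G = (-149/65, 698/65)
3. E_x = -185/41  [C, A, E are collinear ∩ BE ⟂ CA]
4. E_y = 230/41  [C, A, E are collinear ∩ BE ⟂ CA]
   → E = (-185/41, 230/41)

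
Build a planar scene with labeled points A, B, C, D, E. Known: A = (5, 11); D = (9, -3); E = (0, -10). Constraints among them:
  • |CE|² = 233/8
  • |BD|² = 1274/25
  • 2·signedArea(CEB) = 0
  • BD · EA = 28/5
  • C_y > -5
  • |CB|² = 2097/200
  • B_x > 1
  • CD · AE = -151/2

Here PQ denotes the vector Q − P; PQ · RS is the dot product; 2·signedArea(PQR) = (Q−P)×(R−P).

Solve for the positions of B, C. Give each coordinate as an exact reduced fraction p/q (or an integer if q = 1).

1. C_x = 5/4  [line 5·x + 21·y + 187/2 = 0 ∩ |CE|² = 233/8]
2. C_y = -19/4  [line 5·x + 21·y + 187/2 = 0 ∩ |CE|² = 233/8]
   → C = (5/4, -19/4)
3. B_x = 2  [BD · EA = 28/5 ∩ 2·signedArea(CEB) = 0]
4. B_y = -8/5  [BD · EA = 28/5 ∩ 2·signedArea(CEB) = 0]
   → B = (2, -8/5)

B = (2, -8/5)
C = (5/4, -19/4)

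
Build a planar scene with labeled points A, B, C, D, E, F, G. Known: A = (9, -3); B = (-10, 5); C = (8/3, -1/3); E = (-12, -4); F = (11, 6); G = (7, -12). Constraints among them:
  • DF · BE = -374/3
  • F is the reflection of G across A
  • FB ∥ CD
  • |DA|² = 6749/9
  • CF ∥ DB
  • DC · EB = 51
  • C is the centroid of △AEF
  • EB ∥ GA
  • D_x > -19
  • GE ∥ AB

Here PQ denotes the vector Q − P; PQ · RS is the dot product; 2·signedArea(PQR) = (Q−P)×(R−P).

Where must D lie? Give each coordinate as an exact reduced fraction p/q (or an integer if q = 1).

1. D_x = -55/3  [CF ∥ DB ∩ FB ∥ CD]
2. D_y = -4/3  [CF ∥ DB ∩ FB ∥ CD]
   → D = (-55/3, -4/3)

D = (-55/3, -4/3)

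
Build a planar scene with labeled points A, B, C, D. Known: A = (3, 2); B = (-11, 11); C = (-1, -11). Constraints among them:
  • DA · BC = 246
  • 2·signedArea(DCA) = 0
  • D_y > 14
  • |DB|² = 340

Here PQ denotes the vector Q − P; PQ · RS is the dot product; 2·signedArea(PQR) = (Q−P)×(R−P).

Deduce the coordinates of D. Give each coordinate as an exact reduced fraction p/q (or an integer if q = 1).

1. D_x = 7  [2·signedArea(DCA) = 0 ∩ DA · BC = 246]
2. D_y = 15  [2·signedArea(DCA) = 0 ∩ DA · BC = 246]
   → D = (7, 15)

D = (7, 15)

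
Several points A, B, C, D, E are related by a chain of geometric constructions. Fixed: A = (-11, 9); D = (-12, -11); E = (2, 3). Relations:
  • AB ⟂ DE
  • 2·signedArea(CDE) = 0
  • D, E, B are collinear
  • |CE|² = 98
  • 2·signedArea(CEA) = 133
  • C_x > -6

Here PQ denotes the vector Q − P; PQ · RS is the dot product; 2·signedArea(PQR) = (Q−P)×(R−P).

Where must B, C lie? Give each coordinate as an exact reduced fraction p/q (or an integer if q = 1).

1. B_x = -3/2  [D, E, B are collinear ∩ AB ⟂ DE]
2. B_y = -1/2  [D, E, B are collinear ∩ AB ⟂ DE]
   → B = (-3/2, -1/2)
3. C_x = -5  [2·signedArea(CDE) = 0 ∩ 2·signedArea(CEA) = 133]
4. C_y = -4  [2·signedArea(CDE) = 0 ∩ 2·signedArea(CEA) = 133]
   → C = (-5, -4)

B = (-3/2, -1/2)
C = (-5, -4)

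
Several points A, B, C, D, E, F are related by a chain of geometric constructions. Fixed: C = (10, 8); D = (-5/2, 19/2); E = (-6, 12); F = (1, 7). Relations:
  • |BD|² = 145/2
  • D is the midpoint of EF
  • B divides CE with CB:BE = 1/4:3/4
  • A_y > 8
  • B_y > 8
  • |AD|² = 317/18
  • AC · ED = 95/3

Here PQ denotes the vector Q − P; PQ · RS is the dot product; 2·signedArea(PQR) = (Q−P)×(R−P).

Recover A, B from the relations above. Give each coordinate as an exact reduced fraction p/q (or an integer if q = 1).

1. A_x = 5/3  [line -7/2·x + 5/2·y + -50/3 = 0 ∩ |AD|² = 317/18]
2. A_y = 9  [line -7/2·x + 5/2·y + -50/3 = 0 ∩ |AD|² = 317/18]
   → A = (5/3, 9)
3. B_x = 6  [B divides CE with CB:BE = 1/4:3/4]
4. B_y = 9  [B divides CE with CB:BE = 1/4:3/4]
   → B = (6, 9)

A = (5/3, 9)
B = (6, 9)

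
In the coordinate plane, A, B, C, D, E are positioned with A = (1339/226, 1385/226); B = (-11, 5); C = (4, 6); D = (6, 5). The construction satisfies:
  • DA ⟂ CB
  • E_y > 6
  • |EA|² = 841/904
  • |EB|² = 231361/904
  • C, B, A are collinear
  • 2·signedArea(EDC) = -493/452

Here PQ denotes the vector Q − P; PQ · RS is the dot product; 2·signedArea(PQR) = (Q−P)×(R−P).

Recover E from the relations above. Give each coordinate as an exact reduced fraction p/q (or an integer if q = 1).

1. E_x = 2243/452  [line -1·x + -2·y + 7725/452 = 0 ∩ |EA|² = 841/904]
2. E_y = 2741/452  [line -1·x + -2·y + 7725/452 = 0 ∩ |EA|² = 841/904]
   → E = (2243/452, 2741/452)

E = (2243/452, 2741/452)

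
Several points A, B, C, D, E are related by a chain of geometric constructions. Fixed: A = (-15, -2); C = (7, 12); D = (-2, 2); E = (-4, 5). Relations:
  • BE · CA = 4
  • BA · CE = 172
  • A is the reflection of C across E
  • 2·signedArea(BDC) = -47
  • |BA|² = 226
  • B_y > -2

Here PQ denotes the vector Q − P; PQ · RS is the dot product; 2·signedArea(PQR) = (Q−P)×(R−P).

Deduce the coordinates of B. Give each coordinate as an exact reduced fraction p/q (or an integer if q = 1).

1. B_x = 0  [2·signedArea(BDC) = -47 ∩ BE · CA = 4]
2. B_y = -1  [2·signedArea(BDC) = -47 ∩ BE · CA = 4]
   → B = (0, -1)

B = (0, -1)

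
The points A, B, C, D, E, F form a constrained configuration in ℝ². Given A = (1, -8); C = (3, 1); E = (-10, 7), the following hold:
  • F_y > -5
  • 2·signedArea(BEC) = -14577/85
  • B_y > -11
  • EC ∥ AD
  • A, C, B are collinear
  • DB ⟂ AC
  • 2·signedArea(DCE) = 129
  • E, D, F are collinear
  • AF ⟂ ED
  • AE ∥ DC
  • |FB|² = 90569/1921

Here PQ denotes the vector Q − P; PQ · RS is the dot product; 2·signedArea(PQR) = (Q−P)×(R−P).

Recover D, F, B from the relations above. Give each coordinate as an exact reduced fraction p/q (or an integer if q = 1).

1. D_x = 14  [AE ∥ DC ∩ EC ∥ AD]
2. D_y = -14  [AE ∥ DC ∩ EC ∥ AD]
   → D = (14, -14)
3. F_x = 414/113  [E, D, F are collinear ∩ AF ⟂ ED]
4. F_y = -560/113  [E, D, F are collinear ∩ AF ⟂ ED]
   → F = (414/113, -560/113)
5. B_x = 29/85  [A, C, B are collinear ∩ DB ⟂ AC]
6. B_y = -932/85  [A, C, B are collinear ∩ DB ⟂ AC]
   → B = (29/85, -932/85)

B = (29/85, -932/85)
D = (14, -14)
F = (414/113, -560/113)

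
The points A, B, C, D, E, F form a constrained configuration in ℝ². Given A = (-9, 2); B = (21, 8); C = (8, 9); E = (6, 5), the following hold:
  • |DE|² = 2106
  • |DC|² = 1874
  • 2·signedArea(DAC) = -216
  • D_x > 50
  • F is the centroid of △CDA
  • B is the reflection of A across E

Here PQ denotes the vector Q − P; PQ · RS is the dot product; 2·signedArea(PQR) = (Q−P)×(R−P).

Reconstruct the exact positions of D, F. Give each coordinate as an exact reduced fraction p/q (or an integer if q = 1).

D = (51, 14)
F = (50/3, 25/3)

1. D_x = 51  [line -7·x + 17·y + 119 = 0 ∩ |DC|² = 1874]
2. D_y = 14  [line -7·x + 17·y + 119 = 0 ∩ |DC|² = 1874]
   → D = (51, 14)
3. F_x = 50/3  [F is the centroid of △CDA]
4. F_y = 25/3  [F is the centroid of △CDA]
   → F = (50/3, 25/3)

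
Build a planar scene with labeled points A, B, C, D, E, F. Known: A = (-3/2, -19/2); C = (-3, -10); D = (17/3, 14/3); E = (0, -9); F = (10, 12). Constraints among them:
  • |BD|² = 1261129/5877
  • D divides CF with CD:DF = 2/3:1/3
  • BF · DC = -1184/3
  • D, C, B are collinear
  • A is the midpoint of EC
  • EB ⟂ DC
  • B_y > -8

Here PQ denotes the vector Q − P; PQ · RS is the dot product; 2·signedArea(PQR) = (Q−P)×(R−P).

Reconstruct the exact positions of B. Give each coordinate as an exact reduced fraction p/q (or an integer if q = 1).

1. B_x = -1166/653  [D, C, B are collinear ∩ EB ⟂ DC]
2. B_y = -5188/653  [D, C, B are collinear ∩ EB ⟂ DC]
   → B = (-1166/653, -5188/653)

B = (-1166/653, -5188/653)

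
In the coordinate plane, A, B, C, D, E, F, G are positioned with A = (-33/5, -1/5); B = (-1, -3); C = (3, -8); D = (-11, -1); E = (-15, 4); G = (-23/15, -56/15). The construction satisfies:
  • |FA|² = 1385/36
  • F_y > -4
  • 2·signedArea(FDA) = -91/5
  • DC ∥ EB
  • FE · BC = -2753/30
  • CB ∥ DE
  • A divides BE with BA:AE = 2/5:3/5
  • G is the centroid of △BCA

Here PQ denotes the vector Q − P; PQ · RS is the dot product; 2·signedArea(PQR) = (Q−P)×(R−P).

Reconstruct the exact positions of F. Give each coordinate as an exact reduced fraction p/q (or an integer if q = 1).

1. F_x = -19/15  [2·signedArea(FDA) = -91/5 ∩ FE · BC = -2753/30]
2. F_y = -101/30  [2·signedArea(FDA) = -91/5 ∩ FE · BC = -2753/30]
   → F = (-19/15, -101/30)

F = (-19/15, -101/30)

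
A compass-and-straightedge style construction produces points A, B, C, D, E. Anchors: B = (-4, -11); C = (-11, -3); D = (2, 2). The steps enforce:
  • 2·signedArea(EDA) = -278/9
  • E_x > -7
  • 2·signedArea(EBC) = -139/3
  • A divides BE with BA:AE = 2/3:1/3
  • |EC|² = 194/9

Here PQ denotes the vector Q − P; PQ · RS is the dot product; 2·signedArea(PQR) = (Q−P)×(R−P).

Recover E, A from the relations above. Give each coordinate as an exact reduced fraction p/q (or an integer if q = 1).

A = (-52/9, -41/9)
E = (-20/3, -4/3)

1. E_x = -20/3  [line -8·x + -7·y + -188/3 = 0 ∩ |EC|² = 194/9]
2. E_y = -4/3  [line -8·x + -7·y + -188/3 = 0 ∩ |EC|² = 194/9]
   → E = (-20/3, -4/3)
3. A_x = -52/9  [A divides BE with BA:AE = 2/3:1/3]
4. A_y = -41/9  [A divides BE with BA:AE = 2/3:1/3]
   → A = (-52/9, -41/9)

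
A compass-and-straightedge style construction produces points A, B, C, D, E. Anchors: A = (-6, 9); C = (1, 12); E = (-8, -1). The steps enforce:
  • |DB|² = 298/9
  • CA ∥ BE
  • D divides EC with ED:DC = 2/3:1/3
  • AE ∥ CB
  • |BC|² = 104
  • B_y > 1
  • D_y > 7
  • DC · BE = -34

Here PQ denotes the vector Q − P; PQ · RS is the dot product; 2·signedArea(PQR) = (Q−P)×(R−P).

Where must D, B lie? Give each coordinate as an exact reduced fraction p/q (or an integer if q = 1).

B = (-1, 2)
D = (-2, 23/3)

1. D_x = -2  [D divides EC with ED:DC = 2/3:1/3]
2. D_y = 23/3  [D divides EC with ED:DC = 2/3:1/3]
   → D = (-2, 23/3)
3. B_x = -1  [CA ∥ BE ∩ AE ∥ CB]
4. B_y = 2  [CA ∥ BE ∩ AE ∥ CB]
   → B = (-1, 2)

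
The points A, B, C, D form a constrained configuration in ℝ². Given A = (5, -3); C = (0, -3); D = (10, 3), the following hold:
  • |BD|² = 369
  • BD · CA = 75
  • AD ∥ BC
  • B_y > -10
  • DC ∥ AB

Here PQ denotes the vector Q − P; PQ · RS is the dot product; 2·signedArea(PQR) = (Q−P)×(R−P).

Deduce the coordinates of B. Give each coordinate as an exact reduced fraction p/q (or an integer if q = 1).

B = (-5, -9)

1. B_x = -5  [AD ∥ BC ∩ DC ∥ AB]
2. B_y = -9  [AD ∥ BC ∩ DC ∥ AB]
   → B = (-5, -9)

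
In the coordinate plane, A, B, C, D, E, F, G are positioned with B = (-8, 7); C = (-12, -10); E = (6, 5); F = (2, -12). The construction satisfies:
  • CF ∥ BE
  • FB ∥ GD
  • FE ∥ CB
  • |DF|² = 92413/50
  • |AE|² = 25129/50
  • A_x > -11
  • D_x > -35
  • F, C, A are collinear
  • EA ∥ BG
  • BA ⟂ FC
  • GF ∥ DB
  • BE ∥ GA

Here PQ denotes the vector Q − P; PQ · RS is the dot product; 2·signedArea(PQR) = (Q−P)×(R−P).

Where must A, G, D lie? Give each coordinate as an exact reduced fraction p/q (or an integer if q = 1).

A = (-523/50, -511/50)
D = (-1723/50, 539/50)
G = (-1223/50, -411/50)

1. A_x = -523/50  [F, C, A are collinear ∩ BA ⟂ FC]
2. A_y = -511/50  [F, C, A are collinear ∩ BA ⟂ FC]
   → A = (-523/50, -511/50)
3. G_x = -1223/50  [BE ∥ GA ∩ EA ∥ BG]
4. G_y = -411/50  [BE ∥ GA ∩ EA ∥ BG]
   → G = (-1223/50, -411/50)
5. D_x = -1723/50  [GF ∥ DB ∩ FB ∥ GD]
6. D_y = 539/50  [GF ∥ DB ∩ FB ∥ GD]
   → D = (-1723/50, 539/50)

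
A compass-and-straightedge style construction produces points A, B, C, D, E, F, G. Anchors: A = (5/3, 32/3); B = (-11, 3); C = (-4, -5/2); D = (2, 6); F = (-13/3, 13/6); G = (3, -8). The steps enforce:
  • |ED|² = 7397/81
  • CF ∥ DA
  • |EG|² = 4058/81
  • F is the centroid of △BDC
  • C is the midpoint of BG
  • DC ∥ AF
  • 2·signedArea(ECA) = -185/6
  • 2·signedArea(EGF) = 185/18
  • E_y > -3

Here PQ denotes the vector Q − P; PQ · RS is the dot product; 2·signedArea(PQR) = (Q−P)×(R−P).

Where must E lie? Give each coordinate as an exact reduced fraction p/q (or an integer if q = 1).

1. E_x = -16/9  [2·signedArea(EGF) = 185/18 ∩ 2·signedArea(ECA) = -185/6]
2. E_y = -25/9  [2·signedArea(EGF) = 185/18 ∩ 2·signedArea(ECA) = -185/6]
   → E = (-16/9, -25/9)

E = (-16/9, -25/9)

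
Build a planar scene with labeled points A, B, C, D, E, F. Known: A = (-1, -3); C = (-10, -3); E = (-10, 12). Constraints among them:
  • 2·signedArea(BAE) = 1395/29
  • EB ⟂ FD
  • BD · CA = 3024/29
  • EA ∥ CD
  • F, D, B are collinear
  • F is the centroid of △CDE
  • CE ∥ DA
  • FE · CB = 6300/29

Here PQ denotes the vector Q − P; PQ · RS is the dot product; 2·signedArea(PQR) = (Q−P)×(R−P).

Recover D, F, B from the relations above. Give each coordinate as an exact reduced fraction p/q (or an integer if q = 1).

B = (-365/29, 318/29)
D = (-1, -18)
F = (-7, -3)

1. D_x = -1  [CE ∥ DA ∩ EA ∥ CD]
2. D_y = -18  [CE ∥ DA ∩ EA ∥ CD]
   → D = (-1, -18)
3. F_x = -7  [F is the centroid of △CDE]
4. F_y = -3  [F is the centroid of △CDE]
   → F = (-7, -3)
5. B_x = -365/29  [F, D, B are collinear ∩ EB ⟂ FD]
6. B_y = 318/29  [F, D, B are collinear ∩ EB ⟂ FD]
   → B = (-365/29, 318/29)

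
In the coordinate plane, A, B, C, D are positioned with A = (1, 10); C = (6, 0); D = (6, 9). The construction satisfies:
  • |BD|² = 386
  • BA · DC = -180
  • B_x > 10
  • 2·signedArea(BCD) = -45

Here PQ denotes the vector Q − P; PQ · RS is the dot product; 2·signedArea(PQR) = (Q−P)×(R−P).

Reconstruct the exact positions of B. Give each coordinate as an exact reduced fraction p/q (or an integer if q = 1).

1. B_x = 11  [BA · DC = -180 ∩ 2·signedArea(BCD) = -45]
2. B_y = -10  [BA · DC = -180 ∩ 2·signedArea(BCD) = -45]
   → B = (11, -10)

B = (11, -10)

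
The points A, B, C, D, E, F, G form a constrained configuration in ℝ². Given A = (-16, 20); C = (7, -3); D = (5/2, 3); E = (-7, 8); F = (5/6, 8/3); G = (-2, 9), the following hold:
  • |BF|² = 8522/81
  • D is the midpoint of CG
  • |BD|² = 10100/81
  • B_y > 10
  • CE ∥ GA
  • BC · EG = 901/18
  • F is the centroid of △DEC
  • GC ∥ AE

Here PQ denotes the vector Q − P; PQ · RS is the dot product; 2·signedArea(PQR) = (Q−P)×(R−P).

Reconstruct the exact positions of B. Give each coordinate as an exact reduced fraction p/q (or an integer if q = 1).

B = (-103/18, 95/9)

1. B_x = -103/18  [line -5·x + -1·y + -325/18 = 0 ∩ |BF|² = 8522/81]
2. B_y = 95/9  [line -5·x + -1·y + -325/18 = 0 ∩ |BF|² = 8522/81]
   → B = (-103/18, 95/9)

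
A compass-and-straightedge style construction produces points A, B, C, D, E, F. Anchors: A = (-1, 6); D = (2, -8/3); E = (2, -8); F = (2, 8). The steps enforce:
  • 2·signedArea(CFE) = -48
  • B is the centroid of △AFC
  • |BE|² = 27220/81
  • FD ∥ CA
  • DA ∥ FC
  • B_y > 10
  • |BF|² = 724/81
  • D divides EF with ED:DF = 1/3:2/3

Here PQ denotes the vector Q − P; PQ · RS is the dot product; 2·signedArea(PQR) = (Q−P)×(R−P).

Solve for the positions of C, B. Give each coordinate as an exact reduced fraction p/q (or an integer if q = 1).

B = (0, 92/9)
C = (-1, 50/3)

1. C_x = -1  [FD ∥ CA ∩ DA ∥ FC]
2. C_y = 50/3  [FD ∥ CA ∩ DA ∥ FC]
   → C = (-1, 50/3)
3. B_x = 0  [B is the centroid of △AFC]
4. B_y = 92/9  [B is the centroid of △AFC]
   → B = (0, 92/9)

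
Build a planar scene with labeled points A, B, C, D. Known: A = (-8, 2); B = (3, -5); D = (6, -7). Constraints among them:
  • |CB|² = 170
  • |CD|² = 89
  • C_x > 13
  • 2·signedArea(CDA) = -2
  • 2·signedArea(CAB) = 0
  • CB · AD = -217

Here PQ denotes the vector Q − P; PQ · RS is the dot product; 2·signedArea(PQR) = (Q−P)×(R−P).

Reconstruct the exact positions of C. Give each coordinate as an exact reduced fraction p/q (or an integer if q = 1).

1. C_x = 14  [2·signedArea(CAB) = 0 ∩ CB · AD = -217]
2. C_y = -12  [2·signedArea(CAB) = 0 ∩ CB · AD = -217]
   → C = (14, -12)

C = (14, -12)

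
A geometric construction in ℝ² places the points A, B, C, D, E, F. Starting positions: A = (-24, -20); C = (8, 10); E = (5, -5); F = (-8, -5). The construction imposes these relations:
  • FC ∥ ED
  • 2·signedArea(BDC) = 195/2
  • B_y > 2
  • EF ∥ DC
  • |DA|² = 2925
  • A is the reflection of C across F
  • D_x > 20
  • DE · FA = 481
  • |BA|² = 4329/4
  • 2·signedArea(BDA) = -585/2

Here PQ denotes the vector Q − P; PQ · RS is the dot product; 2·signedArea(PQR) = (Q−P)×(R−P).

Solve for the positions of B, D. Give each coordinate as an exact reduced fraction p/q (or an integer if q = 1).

1. D_x = 21  [EF ∥ DC ∩ FC ∥ ED]
2. D_y = 10  [EF ∥ DC ∩ FC ∥ ED]
   → D = (21, 10)
3. B_x = 0  [2·signedArea(BDC) = 195/2 ∩ 2·signedArea(BDA) = -585/2]
4. B_y = 5/2  [2·signedArea(BDC) = 195/2 ∩ 2·signedArea(BDA) = -585/2]
   → B = (0, 5/2)

B = (0, 5/2)
D = (21, 10)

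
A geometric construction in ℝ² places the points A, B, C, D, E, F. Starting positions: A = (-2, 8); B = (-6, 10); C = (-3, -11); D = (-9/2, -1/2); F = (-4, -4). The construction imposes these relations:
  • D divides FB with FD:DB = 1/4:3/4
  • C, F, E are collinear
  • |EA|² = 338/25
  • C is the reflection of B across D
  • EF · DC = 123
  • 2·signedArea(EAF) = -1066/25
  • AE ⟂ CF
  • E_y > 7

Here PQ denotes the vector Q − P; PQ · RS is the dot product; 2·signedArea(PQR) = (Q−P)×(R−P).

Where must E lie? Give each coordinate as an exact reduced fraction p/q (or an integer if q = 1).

E = (-141/25, 187/25)

1. E_x = -141/25  [C, F, E are collinear ∩ AE ⟂ CF]
2. E_y = 187/25  [C, F, E are collinear ∩ AE ⟂ CF]
   → E = (-141/25, 187/25)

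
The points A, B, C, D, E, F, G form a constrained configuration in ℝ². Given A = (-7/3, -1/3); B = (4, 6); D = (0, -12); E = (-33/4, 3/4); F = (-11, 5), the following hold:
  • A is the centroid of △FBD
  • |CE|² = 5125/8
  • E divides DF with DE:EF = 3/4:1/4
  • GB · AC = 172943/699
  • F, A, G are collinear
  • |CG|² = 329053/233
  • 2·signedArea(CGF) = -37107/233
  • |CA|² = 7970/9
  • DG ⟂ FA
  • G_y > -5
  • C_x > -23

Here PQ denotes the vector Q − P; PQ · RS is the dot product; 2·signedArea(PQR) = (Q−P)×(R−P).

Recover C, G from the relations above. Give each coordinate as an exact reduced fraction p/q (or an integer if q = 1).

C = (-22, 22)
G = (1064/233, -1067/233)

1. G_x = 1064/233  [F, A, G are collinear ∩ DG ⟂ FA]
2. G_y = -1067/233  [F, A, G are collinear ∩ DG ⟂ FA]
   → G = (1064/233, -1067/233)
3. C_x = -22  [2·signedArea(CGF) = -37107/233 ∩ GB · AC = 172943/699]
4. C_y = 22  [2·signedArea(CGF) = -37107/233 ∩ GB · AC = 172943/699]
   → C = (-22, 22)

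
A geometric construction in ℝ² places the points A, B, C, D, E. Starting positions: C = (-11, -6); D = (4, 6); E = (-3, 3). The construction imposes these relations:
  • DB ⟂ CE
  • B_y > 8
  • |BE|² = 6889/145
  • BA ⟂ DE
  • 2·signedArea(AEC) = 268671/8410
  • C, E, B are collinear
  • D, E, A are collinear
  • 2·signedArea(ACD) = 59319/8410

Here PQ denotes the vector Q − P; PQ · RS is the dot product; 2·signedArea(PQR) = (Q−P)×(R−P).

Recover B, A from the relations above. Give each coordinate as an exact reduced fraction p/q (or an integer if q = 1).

A = (22993/8410, 45897/8410)
B = (229/145, 1182/145)

1. B_x = 229/145  [C, E, B are collinear ∩ DB ⟂ CE]
2. B_y = 1182/145  [C, E, B are collinear ∩ DB ⟂ CE]
   → B = (229/145, 1182/145)
3. A_x = 22993/8410  [D, E, A are collinear ∩ BA ⟂ DE]
4. A_y = 45897/8410  [D, E, A are collinear ∩ BA ⟂ DE]
   → A = (22993/8410, 45897/8410)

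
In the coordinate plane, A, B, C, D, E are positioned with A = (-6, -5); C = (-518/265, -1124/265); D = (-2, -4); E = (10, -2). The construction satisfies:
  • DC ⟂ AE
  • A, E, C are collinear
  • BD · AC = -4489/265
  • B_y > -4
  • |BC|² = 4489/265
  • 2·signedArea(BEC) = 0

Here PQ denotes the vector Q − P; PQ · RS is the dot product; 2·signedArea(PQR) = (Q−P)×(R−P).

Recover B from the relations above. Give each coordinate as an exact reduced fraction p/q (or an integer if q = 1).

1. B_x = 554/265  [2·signedArea(BEC) = 0 ∩ BD · AC = -4489/265]
2. B_y = -923/265  [2·signedArea(BEC) = 0 ∩ BD · AC = -4489/265]
   → B = (554/265, -923/265)

B = (554/265, -923/265)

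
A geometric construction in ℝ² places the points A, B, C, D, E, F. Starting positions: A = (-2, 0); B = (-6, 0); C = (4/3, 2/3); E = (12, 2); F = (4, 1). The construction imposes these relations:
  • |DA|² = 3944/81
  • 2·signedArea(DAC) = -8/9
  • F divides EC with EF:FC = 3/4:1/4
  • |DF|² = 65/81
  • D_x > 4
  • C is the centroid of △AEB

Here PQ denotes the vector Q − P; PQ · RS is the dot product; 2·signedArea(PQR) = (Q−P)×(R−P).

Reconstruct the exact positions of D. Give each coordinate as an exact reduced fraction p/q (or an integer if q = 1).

1. D_x = 44/9  [line -2/3·x + 10/3·y + -4/9 = 0 ∩ |DF|² = 65/81]
2. D_y = 10/9  [line -2/3·x + 10/3·y + -4/9 = 0 ∩ |DF|² = 65/81]
   → D = (44/9, 10/9)

D = (44/9, 10/9)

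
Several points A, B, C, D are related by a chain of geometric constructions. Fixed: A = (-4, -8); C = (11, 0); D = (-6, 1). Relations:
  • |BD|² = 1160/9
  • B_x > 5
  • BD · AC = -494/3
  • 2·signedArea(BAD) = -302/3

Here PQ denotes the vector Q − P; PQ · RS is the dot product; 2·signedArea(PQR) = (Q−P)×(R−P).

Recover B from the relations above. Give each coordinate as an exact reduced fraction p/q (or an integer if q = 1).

1. B_x = 16/3  [2·signedArea(BAD) = -302/3 ∩ BD · AC = -494/3]
2. B_y = 1/3  [2·signedArea(BAD) = -302/3 ∩ BD · AC = -494/3]
   → B = (16/3, 1/3)

B = (16/3, 1/3)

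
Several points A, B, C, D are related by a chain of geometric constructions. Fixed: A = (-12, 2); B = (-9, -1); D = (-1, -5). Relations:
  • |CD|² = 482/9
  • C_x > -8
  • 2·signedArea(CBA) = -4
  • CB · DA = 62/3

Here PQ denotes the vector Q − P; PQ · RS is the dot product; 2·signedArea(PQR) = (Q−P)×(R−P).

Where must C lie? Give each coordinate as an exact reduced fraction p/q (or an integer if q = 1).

1. C_x = -22/3  [CB · DA = 62/3 ∩ 2·signedArea(CBA) = -4]
2. C_y = -4/3  [CB · DA = 62/3 ∩ 2·signedArea(CBA) = -4]
   → C = (-22/3, -4/3)

C = (-22/3, -4/3)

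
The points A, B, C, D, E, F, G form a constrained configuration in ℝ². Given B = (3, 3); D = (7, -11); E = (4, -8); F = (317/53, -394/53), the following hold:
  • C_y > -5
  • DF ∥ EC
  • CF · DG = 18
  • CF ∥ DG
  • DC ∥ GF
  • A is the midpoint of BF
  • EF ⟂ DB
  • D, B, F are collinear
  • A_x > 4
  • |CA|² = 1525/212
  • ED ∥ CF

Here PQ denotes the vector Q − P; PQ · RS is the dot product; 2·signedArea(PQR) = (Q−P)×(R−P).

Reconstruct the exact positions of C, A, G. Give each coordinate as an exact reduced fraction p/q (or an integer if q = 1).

1. C_x = 158/53  [ED ∥ CF ∩ DF ∥ EC]
2. C_y = -235/53  [ED ∥ CF ∩ DF ∥ EC]
   → C = (158/53, -235/53)
3. A_x = 238/53  [A is the midpoint of BF]
4. A_y = -235/106  [A is the midpoint of BF]
   → A = (238/53, -235/106)
5. G_x = 10  [DC ∥ GF ∩ CF ∥ DG]
6. G_y = -14  [DC ∥ GF ∩ CF ∥ DG]
   → G = (10, -14)

A = (238/53, -235/106)
C = (158/53, -235/53)
G = (10, -14)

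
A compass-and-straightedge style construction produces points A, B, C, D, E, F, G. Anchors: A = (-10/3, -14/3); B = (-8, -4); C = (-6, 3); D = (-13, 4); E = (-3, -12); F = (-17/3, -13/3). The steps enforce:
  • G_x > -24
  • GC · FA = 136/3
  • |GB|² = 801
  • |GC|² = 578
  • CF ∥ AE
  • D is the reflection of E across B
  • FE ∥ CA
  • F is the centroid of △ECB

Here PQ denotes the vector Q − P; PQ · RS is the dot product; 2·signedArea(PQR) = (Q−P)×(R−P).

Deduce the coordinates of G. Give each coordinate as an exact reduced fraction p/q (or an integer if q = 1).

1. G_x = -23  [line -7/3·x + 1/3·y + -181/3 = 0 ∩ |GB|² = 801]
2. G_y = 20  [line -7/3·x + 1/3·y + -181/3 = 0 ∩ |GB|² = 801]
   → G = (-23, 20)

G = (-23, 20)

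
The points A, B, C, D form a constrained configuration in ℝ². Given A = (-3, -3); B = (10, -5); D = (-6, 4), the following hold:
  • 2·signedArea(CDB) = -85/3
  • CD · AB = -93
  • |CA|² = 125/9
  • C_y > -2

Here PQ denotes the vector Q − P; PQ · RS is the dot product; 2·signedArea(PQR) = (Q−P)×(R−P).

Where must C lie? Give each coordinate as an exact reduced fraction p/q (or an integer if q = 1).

1. C_x = 1/3  [2·signedArea(CDB) = -85/3 ∩ CD · AB = -93]
2. C_y = -4/3  [2·signedArea(CDB) = -85/3 ∩ CD · AB = -93]
   → C = (1/3, -4/3)

C = (1/3, -4/3)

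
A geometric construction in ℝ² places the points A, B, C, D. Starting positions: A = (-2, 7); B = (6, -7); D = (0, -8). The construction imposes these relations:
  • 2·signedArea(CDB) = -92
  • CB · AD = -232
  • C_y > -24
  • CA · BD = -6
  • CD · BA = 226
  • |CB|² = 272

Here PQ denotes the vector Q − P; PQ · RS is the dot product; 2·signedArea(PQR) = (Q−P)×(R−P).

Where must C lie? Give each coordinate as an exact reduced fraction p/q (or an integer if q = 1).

1. C_x = 2  [2·signedArea(CDB) = -92 ∩ CA · BD = -6]
2. C_y = -23  [2·signedArea(CDB) = -92 ∩ CA · BD = -6]
   → C = (2, -23)

C = (2, -23)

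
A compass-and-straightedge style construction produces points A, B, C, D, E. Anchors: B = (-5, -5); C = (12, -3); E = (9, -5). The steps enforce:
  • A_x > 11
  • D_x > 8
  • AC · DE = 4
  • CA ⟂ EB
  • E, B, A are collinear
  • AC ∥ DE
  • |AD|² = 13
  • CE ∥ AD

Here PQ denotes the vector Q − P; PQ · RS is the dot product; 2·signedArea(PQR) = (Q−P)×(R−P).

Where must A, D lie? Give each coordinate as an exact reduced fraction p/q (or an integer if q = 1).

1. A_x = 12  [E, B, A are collinear ∩ CA ⟂ EB]
2. A_y = -5  [E, B, A are collinear ∩ CA ⟂ EB]
   → A = (12, -5)
3. D_x = 9  [AC ∥ DE ∩ CE ∥ AD]
4. D_y = -7  [AC ∥ DE ∩ CE ∥ AD]
   → D = (9, -7)

A = (12, -5)
D = (9, -7)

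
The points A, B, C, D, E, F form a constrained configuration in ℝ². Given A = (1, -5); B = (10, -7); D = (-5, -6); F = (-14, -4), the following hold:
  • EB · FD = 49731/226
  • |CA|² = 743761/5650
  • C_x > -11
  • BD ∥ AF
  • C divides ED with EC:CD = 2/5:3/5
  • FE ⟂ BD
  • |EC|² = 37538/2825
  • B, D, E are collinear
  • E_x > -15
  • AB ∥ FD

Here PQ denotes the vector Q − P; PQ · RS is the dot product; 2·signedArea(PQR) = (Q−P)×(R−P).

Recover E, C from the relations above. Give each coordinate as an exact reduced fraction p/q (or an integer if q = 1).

1. E_x = -3185/226  [B, D, E are collinear ∩ FE ⟂ BD]
2. E_y = -1219/226  [B, D, E are collinear ∩ FE ⟂ BD]
   → E = (-3185/226, -1219/226)
3. C_x = -2363/226  [C divides ED with EC:CD = 2/5:3/5]
4. C_y = -6369/1130  [C divides ED with EC:CD = 2/5:3/5]
   → C = (-2363/226, -6369/1130)

C = (-2363/226, -6369/1130)
E = (-3185/226, -1219/226)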